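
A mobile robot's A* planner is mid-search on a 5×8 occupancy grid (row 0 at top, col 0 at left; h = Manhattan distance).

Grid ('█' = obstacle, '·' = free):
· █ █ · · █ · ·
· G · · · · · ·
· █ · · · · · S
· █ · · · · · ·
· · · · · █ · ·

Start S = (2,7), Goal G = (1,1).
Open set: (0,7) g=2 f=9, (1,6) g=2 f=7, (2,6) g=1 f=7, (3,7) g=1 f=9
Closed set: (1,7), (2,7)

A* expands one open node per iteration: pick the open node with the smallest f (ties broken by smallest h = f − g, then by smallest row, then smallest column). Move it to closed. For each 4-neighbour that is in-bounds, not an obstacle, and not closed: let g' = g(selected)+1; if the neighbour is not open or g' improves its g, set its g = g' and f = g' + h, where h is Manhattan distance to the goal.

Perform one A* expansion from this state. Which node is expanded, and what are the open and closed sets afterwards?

step 1: expand (1,6) (f=7, h=5) → closed; open now [(0,6) g=3 f=9, (0,7) g=2 f=9, (1,5) g=3 f=7, (2,6) g=1 f=7, (3,7) g=1 f=9]

expanded=(1,6); open=[(0,6) g=3 f=9, (0,7) g=2 f=9, (1,5) g=3 f=7, (2,6) g=1 f=7, (3,7) g=1 f=9]; closed=[(1,6), (1,7), (2,7)]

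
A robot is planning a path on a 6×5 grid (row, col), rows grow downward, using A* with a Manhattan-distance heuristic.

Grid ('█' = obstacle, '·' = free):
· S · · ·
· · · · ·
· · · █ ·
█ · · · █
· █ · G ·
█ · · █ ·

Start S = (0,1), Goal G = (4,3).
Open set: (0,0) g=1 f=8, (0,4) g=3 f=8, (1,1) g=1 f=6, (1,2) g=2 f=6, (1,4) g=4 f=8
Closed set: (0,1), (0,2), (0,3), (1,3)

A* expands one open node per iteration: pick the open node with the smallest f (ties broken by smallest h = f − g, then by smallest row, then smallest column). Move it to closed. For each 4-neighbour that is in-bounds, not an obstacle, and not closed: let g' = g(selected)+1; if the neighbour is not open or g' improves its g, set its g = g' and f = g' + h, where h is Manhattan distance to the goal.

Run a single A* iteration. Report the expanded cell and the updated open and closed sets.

expanded=(1,2); open=[(0,0) g=1 f=8, (0,4) g=3 f=8, (1,1) g=1 f=6, (1,4) g=4 f=8, (2,2) g=3 f=6]; closed=[(0,1), (0,2), (0,3), (1,2), (1,3)]

step 1: expand (1,2) (f=6, h=4) → closed; open now [(0,0) g=1 f=8, (0,4) g=3 f=8, (1,1) g=1 f=6, (1,4) g=4 f=8, (2,2) g=3 f=6]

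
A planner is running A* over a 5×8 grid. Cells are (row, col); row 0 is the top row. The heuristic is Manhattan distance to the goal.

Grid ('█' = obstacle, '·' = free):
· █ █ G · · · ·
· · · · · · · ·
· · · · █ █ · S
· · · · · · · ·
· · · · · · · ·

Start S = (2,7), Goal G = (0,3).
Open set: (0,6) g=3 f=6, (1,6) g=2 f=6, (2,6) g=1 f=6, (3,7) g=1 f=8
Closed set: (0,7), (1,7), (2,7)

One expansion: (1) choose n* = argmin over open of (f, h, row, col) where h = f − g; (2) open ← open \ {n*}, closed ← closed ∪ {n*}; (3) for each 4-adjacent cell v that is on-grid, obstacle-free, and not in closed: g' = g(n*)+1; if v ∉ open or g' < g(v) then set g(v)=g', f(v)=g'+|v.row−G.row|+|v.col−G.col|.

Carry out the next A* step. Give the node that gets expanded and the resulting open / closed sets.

expanded=(0,6); open=[(0,5) g=4 f=6, (1,6) g=2 f=6, (2,6) g=1 f=6, (3,7) g=1 f=8]; closed=[(0,6), (0,7), (1,7), (2,7)]

step 1: expand (0,6) (f=6, h=3) → closed; open now [(0,5) g=4 f=6, (1,6) g=2 f=6, (2,6) g=1 f=6, (3,7) g=1 f=8]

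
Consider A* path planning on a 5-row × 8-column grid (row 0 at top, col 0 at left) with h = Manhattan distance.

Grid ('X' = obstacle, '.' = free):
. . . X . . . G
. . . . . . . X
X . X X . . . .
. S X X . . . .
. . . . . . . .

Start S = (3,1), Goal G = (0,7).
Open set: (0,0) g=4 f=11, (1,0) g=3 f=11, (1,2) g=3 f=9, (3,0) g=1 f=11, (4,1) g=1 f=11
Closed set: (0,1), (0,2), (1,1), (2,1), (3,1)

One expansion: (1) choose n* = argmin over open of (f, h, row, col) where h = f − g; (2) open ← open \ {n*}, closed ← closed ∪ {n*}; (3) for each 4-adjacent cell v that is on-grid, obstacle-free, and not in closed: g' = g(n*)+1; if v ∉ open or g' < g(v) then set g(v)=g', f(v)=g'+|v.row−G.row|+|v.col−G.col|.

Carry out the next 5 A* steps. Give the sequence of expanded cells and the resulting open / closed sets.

order=[(1,2) → (1,3) → (1,4) → (0,4) → (0,5)]; open=[(0,0) g=4 f=11, (0,6) g=8 f=9, (1,0) g=3 f=11, (1,5) g=6 f=9, (2,4) g=6 f=11, (3,0) g=1 f=11, (4,1) g=1 f=11]; closed=[(0,1), (0,2), (0,4), (0,5), (1,1), (1,2), (1,3), (1,4), (2,1), (3,1)]

step 1: expand (1,2) (f=9, h=6) → closed; open now [(0,0) g=4 f=11, (1,0) g=3 f=11, (1,3) g=4 f=9, (3,0) g=1 f=11, (4,1) g=1 f=11]
step 2: expand (1,3) (f=9, h=5) → closed; open now [(0,0) g=4 f=11, (1,0) g=3 f=11, (1,4) g=5 f=9, (3,0) g=1 f=11, (4,1) g=1 f=11]
step 3: expand (1,4) (f=9, h=4) → closed; open now [(0,0) g=4 f=11, (0,4) g=6 f=9, (1,0) g=3 f=11, (1,5) g=6 f=9, (2,4) g=6 f=11, (3,0) g=1 f=11, (4,1) g=1 f=11]
step 4: expand (0,4) (f=9, h=3) → closed; open now [(0,0) g=4 f=11, (0,5) g=7 f=9, (1,0) g=3 f=11, (1,5) g=6 f=9, (2,4) g=6 f=11, (3,0) g=1 f=11, (4,1) g=1 f=11]
step 5: expand (0,5) (f=9, h=2) → closed; open now [(0,0) g=4 f=11, (0,6) g=8 f=9, (1,0) g=3 f=11, (1,5) g=6 f=9, (2,4) g=6 f=11, (3,0) g=1 f=11, (4,1) g=1 f=11]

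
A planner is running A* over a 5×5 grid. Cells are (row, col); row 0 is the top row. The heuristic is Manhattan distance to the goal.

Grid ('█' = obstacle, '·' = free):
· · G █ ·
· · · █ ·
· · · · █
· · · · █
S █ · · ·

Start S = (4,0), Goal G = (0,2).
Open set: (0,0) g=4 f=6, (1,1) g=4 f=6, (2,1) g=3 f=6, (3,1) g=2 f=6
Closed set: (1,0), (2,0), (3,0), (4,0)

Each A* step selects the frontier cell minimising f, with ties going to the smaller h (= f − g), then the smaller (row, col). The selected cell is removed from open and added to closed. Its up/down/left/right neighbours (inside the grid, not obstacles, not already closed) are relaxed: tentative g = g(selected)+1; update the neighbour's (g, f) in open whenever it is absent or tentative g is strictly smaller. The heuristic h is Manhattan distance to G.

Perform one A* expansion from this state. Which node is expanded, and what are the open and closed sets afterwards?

step 1: expand (0,0) (f=6, h=2) → closed; open now [(0,1) g=5 f=6, (1,1) g=4 f=6, (2,1) g=3 f=6, (3,1) g=2 f=6]

expanded=(0,0); open=[(0,1) g=5 f=6, (1,1) g=4 f=6, (2,1) g=3 f=6, (3,1) g=2 f=6]; closed=[(0,0), (1,0), (2,0), (3,0), (4,0)]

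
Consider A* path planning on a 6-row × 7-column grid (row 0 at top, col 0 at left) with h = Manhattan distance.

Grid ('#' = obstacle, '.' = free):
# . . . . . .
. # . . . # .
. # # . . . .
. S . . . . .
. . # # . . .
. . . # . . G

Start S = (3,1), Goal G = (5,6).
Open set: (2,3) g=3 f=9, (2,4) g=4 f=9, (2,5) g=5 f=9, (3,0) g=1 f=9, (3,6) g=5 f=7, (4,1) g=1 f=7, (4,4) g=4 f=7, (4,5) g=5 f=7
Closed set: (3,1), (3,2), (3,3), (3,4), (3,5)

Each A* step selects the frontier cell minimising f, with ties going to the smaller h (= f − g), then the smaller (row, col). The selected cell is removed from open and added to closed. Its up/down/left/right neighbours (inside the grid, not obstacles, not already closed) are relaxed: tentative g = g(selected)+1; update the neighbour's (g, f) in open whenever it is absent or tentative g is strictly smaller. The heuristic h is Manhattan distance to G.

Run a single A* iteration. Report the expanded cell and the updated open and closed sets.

step 1: expand (3,6) (f=7, h=2) → closed; open now [(2,3) g=3 f=9, (2,4) g=4 f=9, (2,5) g=5 f=9, (2,6) g=6 f=9, (3,0) g=1 f=9, (4,1) g=1 f=7, (4,4) g=4 f=7, (4,5) g=5 f=7, (4,6) g=6 f=7]

expanded=(3,6); open=[(2,3) g=3 f=9, (2,4) g=4 f=9, (2,5) g=5 f=9, (2,6) g=6 f=9, (3,0) g=1 f=9, (4,1) g=1 f=7, (4,4) g=4 f=7, (4,5) g=5 f=7, (4,6) g=6 f=7]; closed=[(3,1), (3,2), (3,3), (3,4), (3,5), (3,6)]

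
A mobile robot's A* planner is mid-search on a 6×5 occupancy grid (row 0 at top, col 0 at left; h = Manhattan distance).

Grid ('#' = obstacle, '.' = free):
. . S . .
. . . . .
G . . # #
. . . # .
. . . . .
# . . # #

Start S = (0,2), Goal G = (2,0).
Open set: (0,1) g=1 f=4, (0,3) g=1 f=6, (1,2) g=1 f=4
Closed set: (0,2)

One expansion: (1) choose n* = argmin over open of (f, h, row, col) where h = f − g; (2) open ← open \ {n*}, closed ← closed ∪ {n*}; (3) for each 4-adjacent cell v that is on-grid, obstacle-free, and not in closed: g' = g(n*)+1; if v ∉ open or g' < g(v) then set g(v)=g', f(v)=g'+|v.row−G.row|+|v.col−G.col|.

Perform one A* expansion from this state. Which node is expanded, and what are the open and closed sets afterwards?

step 1: expand (0,1) (f=4, h=3) → closed; open now [(0,0) g=2 f=4, (0,3) g=1 f=6, (1,1) g=2 f=4, (1,2) g=1 f=4]

expanded=(0,1); open=[(0,0) g=2 f=4, (0,3) g=1 f=6, (1,1) g=2 f=4, (1,2) g=1 f=4]; closed=[(0,1), (0,2)]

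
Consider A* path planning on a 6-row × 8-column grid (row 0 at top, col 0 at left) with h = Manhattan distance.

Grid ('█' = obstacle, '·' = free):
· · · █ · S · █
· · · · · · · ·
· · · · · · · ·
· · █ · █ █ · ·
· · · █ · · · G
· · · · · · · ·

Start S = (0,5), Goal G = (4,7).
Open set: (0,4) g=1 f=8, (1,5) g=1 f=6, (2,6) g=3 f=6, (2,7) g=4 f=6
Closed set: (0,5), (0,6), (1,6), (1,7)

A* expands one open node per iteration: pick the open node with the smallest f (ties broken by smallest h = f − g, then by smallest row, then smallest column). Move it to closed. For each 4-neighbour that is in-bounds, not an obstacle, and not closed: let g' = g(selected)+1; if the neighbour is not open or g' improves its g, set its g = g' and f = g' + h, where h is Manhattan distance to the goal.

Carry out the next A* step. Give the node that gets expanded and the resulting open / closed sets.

expanded=(2,7); open=[(0,4) g=1 f=8, (1,5) g=1 f=6, (2,6) g=3 f=6, (3,7) g=5 f=6]; closed=[(0,5), (0,6), (1,6), (1,7), (2,7)]

step 1: expand (2,7) (f=6, h=2) → closed; open now [(0,4) g=1 f=8, (1,5) g=1 f=6, (2,6) g=3 f=6, (3,7) g=5 f=6]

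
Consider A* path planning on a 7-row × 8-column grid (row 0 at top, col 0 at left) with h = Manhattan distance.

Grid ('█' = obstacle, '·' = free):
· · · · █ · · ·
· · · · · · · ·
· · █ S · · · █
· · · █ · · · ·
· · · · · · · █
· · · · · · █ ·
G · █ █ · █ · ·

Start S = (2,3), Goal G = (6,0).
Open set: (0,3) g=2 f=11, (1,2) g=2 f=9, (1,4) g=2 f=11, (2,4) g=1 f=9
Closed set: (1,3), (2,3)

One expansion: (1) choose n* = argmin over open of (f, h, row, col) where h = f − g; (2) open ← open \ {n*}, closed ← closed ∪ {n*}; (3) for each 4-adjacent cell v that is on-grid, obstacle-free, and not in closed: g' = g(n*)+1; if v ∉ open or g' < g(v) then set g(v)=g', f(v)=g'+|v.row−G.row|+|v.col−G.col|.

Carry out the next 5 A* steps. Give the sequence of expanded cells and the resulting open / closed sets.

step 1: expand (1,2) (f=9, h=7) → closed; open now [(0,2) g=3 f=11, (0,3) g=2 f=11, (1,1) g=3 f=9, (1,4) g=2 f=11, (2,4) g=1 f=9]
step 2: expand (1,1) (f=9, h=6) → closed; open now [(0,1) g=4 f=11, (0,2) g=3 f=11, (0,3) g=2 f=11, (1,0) g=4 f=9, (1,4) g=2 f=11, (2,1) g=4 f=9, (2,4) g=1 f=9]
step 3: expand (1,0) (f=9, h=5) → closed; open now [(0,0) g=5 f=11, (0,1) g=4 f=11, (0,2) g=3 f=11, (0,3) g=2 f=11, (1,4) g=2 f=11, (2,0) g=5 f=9, (2,1) g=4 f=9, (2,4) g=1 f=9]
step 4: expand (2,0) (f=9, h=4) → closed; open now [(0,0) g=5 f=11, (0,1) g=4 f=11, (0,2) g=3 f=11, (0,3) g=2 f=11, (1,4) g=2 f=11, (2,1) g=4 f=9, (2,4) g=1 f=9, (3,0) g=6 f=9]
step 5: expand (3,0) (f=9, h=3) → closed; open now [(0,0) g=5 f=11, (0,1) g=4 f=11, (0,2) g=3 f=11, (0,3) g=2 f=11, (1,4) g=2 f=11, (2,1) g=4 f=9, (2,4) g=1 f=9, (3,1) g=7 f=11, (4,0) g=7 f=9]

order=[(1,2) → (1,1) → (1,0) → (2,0) → (3,0)]; open=[(0,0) g=5 f=11, (0,1) g=4 f=11, (0,2) g=3 f=11, (0,3) g=2 f=11, (1,4) g=2 f=11, (2,1) g=4 f=9, (2,4) g=1 f=9, (3,1) g=7 f=11, (4,0) g=7 f=9]; closed=[(1,0), (1,1), (1,2), (1,3), (2,0), (2,3), (3,0)]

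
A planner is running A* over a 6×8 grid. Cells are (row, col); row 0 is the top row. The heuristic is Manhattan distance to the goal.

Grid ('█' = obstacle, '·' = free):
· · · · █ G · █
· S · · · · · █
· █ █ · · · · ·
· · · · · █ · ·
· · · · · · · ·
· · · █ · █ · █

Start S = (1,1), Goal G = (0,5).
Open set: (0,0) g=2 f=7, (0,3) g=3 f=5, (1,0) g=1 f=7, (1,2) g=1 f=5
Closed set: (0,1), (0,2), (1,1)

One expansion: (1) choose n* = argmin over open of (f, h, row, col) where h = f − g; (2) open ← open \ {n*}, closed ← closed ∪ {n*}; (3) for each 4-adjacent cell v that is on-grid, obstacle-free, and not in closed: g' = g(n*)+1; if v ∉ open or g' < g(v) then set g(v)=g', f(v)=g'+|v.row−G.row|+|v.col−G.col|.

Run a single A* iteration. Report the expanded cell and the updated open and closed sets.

step 1: expand (0,3) (f=5, h=2) → closed; open now [(0,0) g=2 f=7, (1,0) g=1 f=7, (1,2) g=1 f=5, (1,3) g=4 f=7]

expanded=(0,3); open=[(0,0) g=2 f=7, (1,0) g=1 f=7, (1,2) g=1 f=5, (1,3) g=4 f=7]; closed=[(0,1), (0,2), (0,3), (1,1)]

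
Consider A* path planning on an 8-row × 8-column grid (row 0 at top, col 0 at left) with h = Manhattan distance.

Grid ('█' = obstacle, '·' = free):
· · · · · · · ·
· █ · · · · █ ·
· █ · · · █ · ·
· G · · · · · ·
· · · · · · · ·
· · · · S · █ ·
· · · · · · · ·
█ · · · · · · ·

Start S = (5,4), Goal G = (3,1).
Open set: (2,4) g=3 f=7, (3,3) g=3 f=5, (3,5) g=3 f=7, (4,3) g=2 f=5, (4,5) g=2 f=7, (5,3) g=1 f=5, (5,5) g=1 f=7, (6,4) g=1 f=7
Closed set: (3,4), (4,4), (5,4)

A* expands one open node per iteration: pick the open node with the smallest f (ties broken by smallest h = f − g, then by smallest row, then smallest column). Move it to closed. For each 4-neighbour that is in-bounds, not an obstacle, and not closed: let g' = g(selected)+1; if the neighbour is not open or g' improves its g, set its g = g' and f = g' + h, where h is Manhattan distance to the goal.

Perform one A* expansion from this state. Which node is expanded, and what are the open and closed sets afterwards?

step 1: expand (3,3) (f=5, h=2) → closed; open now [(2,3) g=4 f=7, (2,4) g=3 f=7, (3,2) g=4 f=5, (3,5) g=3 f=7, (4,3) g=2 f=5, (4,5) g=2 f=7, (5,3) g=1 f=5, (5,5) g=1 f=7, (6,4) g=1 f=7]

expanded=(3,3); open=[(2,3) g=4 f=7, (2,4) g=3 f=7, (3,2) g=4 f=5, (3,5) g=3 f=7, (4,3) g=2 f=5, (4,5) g=2 f=7, (5,3) g=1 f=5, (5,5) g=1 f=7, (6,4) g=1 f=7]; closed=[(3,3), (3,4), (4,4), (5,4)]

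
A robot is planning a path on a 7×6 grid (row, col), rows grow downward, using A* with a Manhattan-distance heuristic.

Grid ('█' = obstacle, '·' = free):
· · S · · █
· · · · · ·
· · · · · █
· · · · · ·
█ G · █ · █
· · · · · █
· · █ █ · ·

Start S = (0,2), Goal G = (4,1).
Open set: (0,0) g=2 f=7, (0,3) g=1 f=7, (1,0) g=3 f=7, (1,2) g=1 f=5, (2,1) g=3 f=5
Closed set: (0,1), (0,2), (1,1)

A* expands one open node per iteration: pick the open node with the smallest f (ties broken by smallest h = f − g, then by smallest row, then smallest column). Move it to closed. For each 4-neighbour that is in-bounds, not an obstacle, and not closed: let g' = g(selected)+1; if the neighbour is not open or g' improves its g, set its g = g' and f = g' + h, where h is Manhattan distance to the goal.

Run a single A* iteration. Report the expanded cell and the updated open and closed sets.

step 1: expand (2,1) (f=5, h=2) → closed; open now [(0,0) g=2 f=7, (0,3) g=1 f=7, (1,0) g=3 f=7, (1,2) g=1 f=5, (2,0) g=4 f=7, (2,2) g=4 f=7, (3,1) g=4 f=5]

expanded=(2,1); open=[(0,0) g=2 f=7, (0,3) g=1 f=7, (1,0) g=3 f=7, (1,2) g=1 f=5, (2,0) g=4 f=7, (2,2) g=4 f=7, (3,1) g=4 f=5]; closed=[(0,1), (0,2), (1,1), (2,1)]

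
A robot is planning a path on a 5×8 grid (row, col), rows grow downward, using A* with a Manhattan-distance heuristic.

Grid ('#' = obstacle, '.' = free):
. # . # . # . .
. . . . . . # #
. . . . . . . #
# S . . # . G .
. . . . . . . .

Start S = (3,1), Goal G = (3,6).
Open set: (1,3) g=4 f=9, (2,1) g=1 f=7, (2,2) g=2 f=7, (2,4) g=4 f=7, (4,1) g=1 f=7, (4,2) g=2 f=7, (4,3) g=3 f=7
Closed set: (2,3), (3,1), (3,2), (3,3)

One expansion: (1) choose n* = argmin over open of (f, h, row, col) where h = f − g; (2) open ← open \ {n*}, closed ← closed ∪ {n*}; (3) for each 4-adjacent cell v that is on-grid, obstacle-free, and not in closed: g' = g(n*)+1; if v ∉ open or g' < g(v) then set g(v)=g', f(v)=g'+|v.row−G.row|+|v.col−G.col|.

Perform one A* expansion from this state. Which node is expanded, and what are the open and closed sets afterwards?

expanded=(2,4); open=[(1,3) g=4 f=9, (1,4) g=5 f=9, (2,1) g=1 f=7, (2,2) g=2 f=7, (2,5) g=5 f=7, (4,1) g=1 f=7, (4,2) g=2 f=7, (4,3) g=3 f=7]; closed=[(2,3), (2,4), (3,1), (3,2), (3,3)]

step 1: expand (2,4) (f=7, h=3) → closed; open now [(1,3) g=4 f=9, (1,4) g=5 f=9, (2,1) g=1 f=7, (2,2) g=2 f=7, (2,5) g=5 f=7, (4,1) g=1 f=7, (4,2) g=2 f=7, (4,3) g=3 f=7]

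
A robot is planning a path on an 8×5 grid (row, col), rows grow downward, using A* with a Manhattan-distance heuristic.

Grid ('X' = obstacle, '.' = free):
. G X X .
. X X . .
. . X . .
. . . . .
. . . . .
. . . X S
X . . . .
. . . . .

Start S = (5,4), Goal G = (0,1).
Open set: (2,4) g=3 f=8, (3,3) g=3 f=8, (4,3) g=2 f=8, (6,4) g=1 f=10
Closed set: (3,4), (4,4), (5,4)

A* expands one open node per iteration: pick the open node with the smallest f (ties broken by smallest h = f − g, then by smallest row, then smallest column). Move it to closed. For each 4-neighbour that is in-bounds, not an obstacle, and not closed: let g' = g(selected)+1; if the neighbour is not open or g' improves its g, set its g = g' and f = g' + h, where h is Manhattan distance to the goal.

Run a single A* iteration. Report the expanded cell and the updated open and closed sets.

expanded=(2,4); open=[(1,4) g=4 f=8, (2,3) g=4 f=8, (3,3) g=3 f=8, (4,3) g=2 f=8, (6,4) g=1 f=10]; closed=[(2,4), (3,4), (4,4), (5,4)]

step 1: expand (2,4) (f=8, h=5) → closed; open now [(1,4) g=4 f=8, (2,3) g=4 f=8, (3,3) g=3 f=8, (4,3) g=2 f=8, (6,4) g=1 f=10]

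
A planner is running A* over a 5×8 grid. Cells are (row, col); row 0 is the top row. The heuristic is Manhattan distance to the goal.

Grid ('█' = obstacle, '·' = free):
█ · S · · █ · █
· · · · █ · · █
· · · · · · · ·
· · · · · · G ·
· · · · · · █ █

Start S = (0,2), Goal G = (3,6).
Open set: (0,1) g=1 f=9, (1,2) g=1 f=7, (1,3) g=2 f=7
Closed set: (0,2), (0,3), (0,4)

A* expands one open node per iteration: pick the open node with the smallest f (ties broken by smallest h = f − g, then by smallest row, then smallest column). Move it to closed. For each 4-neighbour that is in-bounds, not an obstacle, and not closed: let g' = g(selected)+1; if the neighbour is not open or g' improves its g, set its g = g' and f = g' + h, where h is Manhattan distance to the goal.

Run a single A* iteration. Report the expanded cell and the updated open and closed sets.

step 1: expand (1,3) (f=7, h=5) → closed; open now [(0,1) g=1 f=9, (1,2) g=1 f=7, (2,3) g=3 f=7]

expanded=(1,3); open=[(0,1) g=1 f=9, (1,2) g=1 f=7, (2,3) g=3 f=7]; closed=[(0,2), (0,3), (0,4), (1,3)]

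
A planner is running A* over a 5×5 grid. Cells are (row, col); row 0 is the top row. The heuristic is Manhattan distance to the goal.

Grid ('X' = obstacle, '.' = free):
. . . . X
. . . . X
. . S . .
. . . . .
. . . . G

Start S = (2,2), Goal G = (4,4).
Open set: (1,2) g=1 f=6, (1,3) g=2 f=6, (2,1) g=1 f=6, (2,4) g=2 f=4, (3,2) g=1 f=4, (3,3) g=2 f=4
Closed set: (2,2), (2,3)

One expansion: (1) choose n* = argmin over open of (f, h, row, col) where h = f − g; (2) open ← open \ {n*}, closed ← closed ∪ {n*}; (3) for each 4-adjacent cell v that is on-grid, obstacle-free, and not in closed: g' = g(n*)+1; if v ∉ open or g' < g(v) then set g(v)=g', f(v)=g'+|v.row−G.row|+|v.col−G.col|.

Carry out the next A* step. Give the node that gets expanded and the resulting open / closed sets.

step 1: expand (2,4) (f=4, h=2) → closed; open now [(1,2) g=1 f=6, (1,3) g=2 f=6, (2,1) g=1 f=6, (3,2) g=1 f=4, (3,3) g=2 f=4, (3,4) g=3 f=4]

expanded=(2,4); open=[(1,2) g=1 f=6, (1,3) g=2 f=6, (2,1) g=1 f=6, (3,2) g=1 f=4, (3,3) g=2 f=4, (3,4) g=3 f=4]; closed=[(2,2), (2,3), (2,4)]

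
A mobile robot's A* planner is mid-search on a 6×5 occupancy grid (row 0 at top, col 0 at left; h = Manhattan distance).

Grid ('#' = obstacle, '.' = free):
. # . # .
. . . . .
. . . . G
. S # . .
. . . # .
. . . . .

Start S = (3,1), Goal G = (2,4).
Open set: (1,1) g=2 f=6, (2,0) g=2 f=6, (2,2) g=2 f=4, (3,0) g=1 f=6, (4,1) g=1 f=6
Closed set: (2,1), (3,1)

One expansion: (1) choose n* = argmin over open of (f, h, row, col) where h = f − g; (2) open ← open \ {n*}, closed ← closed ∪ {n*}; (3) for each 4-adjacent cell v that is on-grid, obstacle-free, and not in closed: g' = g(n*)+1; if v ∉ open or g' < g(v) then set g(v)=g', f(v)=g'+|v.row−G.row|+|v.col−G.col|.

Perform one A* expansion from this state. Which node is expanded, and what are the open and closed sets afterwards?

step 1: expand (2,2) (f=4, h=2) → closed; open now [(1,1) g=2 f=6, (1,2) g=3 f=6, (2,0) g=2 f=6, (2,3) g=3 f=4, (3,0) g=1 f=6, (4,1) g=1 f=6]

expanded=(2,2); open=[(1,1) g=2 f=6, (1,2) g=3 f=6, (2,0) g=2 f=6, (2,3) g=3 f=4, (3,0) g=1 f=6, (4,1) g=1 f=6]; closed=[(2,1), (2,2), (3,1)]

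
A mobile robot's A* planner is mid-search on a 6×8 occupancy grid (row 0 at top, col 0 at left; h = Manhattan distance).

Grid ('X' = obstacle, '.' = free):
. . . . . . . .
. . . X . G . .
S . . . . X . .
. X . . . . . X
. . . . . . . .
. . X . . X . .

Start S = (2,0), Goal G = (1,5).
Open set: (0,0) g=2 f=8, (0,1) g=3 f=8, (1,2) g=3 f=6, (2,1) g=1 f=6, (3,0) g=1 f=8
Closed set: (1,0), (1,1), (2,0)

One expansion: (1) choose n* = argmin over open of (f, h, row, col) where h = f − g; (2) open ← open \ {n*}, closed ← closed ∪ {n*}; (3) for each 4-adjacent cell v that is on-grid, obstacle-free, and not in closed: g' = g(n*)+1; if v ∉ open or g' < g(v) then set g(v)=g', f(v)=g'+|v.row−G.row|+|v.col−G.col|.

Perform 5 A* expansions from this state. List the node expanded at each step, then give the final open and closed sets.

step 1: expand (1,2) (f=6, h=3) → closed; open now [(0,0) g=2 f=8, (0,1) g=3 f=8, (0,2) g=4 f=8, (2,1) g=1 f=6, (2,2) g=4 f=8, (3,0) g=1 f=8]
step 2: expand (2,1) (f=6, h=5) → closed; open now [(0,0) g=2 f=8, (0,1) g=3 f=8, (0,2) g=4 f=8, (2,2) g=2 f=6, (3,0) g=1 f=8]
step 3: expand (2,2) (f=6, h=4) → closed; open now [(0,0) g=2 f=8, (0,1) g=3 f=8, (0,2) g=4 f=8, (2,3) g=3 f=6, (3,0) g=1 f=8, (3,2) g=3 f=8]
step 4: expand (2,3) (f=6, h=3) → closed; open now [(0,0) g=2 f=8, (0,1) g=3 f=8, (0,2) g=4 f=8, (2,4) g=4 f=6, (3,0) g=1 f=8, (3,2) g=3 f=8, (3,3) g=4 f=8]
step 5: expand (2,4) (f=6, h=2) → closed; open now [(0,0) g=2 f=8, (0,1) g=3 f=8, (0,2) g=4 f=8, (1,4) g=5 f=6, (3,0) g=1 f=8, (3,2) g=3 f=8, (3,3) g=4 f=8, (3,4) g=5 f=8]

order=[(1,2) → (2,1) → (2,2) → (2,3) → (2,4)]; open=[(0,0) g=2 f=8, (0,1) g=3 f=8, (0,2) g=4 f=8, (1,4) g=5 f=6, (3,0) g=1 f=8, (3,2) g=3 f=8, (3,3) g=4 f=8, (3,4) g=5 f=8]; closed=[(1,0), (1,1), (1,2), (2,0), (2,1), (2,2), (2,3), (2,4)]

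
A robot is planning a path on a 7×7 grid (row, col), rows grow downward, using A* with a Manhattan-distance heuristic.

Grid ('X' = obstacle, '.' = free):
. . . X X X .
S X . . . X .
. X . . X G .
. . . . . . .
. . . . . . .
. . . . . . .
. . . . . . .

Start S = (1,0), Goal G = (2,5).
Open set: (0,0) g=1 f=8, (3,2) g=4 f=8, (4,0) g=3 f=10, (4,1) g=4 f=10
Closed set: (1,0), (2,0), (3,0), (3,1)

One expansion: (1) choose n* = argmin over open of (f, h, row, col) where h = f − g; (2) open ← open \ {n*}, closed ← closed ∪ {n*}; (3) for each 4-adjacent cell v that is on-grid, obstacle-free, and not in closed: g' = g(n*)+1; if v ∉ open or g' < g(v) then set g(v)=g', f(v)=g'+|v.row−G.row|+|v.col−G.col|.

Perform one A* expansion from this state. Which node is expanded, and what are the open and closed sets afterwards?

step 1: expand (3,2) (f=8, h=4) → closed; open now [(0,0) g=1 f=8, (2,2) g=5 f=8, (3,3) g=5 f=8, (4,0) g=3 f=10, (4,1) g=4 f=10, (4,2) g=5 f=10]

expanded=(3,2); open=[(0,0) g=1 f=8, (2,2) g=5 f=8, (3,3) g=5 f=8, (4,0) g=3 f=10, (4,1) g=4 f=10, (4,2) g=5 f=10]; closed=[(1,0), (2,0), (3,0), (3,1), (3,2)]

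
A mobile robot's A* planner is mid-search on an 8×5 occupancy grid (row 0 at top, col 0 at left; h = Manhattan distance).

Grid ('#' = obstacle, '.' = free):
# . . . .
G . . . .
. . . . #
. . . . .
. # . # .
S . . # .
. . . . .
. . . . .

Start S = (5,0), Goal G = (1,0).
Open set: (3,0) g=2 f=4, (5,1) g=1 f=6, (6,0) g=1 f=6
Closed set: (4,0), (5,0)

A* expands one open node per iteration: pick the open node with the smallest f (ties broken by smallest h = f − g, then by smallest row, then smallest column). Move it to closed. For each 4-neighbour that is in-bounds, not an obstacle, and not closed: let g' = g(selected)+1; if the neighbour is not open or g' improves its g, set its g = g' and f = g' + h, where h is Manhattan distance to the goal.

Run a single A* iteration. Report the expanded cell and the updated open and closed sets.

expanded=(3,0); open=[(2,0) g=3 f=4, (3,1) g=3 f=6, (5,1) g=1 f=6, (6,0) g=1 f=6]; closed=[(3,0), (4,0), (5,0)]

step 1: expand (3,0) (f=4, h=2) → closed; open now [(2,0) g=3 f=4, (3,1) g=3 f=6, (5,1) g=1 f=6, (6,0) g=1 f=6]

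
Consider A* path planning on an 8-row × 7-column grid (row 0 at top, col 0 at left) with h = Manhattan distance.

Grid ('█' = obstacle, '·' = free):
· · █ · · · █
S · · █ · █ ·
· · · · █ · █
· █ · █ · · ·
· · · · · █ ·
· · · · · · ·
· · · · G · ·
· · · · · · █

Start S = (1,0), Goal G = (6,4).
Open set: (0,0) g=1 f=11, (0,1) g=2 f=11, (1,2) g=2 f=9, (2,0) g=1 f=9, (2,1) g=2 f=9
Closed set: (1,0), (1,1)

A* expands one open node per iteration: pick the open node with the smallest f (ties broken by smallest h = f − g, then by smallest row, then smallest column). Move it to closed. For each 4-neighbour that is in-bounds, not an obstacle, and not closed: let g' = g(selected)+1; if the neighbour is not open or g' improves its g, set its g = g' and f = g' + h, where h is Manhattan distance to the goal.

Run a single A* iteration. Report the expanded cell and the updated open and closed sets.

expanded=(1,2); open=[(0,0) g=1 f=11, (0,1) g=2 f=11, (2,0) g=1 f=9, (2,1) g=2 f=9, (2,2) g=3 f=9]; closed=[(1,0), (1,1), (1,2)]

step 1: expand (1,2) (f=9, h=7) → closed; open now [(0,0) g=1 f=11, (0,1) g=2 f=11, (2,0) g=1 f=9, (2,1) g=2 f=9, (2,2) g=3 f=9]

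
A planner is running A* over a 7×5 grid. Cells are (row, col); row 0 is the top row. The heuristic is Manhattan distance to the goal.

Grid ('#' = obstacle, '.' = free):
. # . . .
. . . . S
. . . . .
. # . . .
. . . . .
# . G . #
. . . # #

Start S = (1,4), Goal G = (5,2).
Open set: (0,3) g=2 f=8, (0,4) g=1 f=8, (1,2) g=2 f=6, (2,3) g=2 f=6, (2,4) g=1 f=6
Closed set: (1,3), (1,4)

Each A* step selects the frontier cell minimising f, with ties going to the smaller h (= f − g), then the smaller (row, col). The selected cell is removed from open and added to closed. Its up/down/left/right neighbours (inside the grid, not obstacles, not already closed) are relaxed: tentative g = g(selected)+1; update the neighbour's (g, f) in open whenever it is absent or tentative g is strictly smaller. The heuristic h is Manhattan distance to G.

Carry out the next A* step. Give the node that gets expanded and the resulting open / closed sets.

expanded=(1,2); open=[(0,2) g=3 f=8, (0,3) g=2 f=8, (0,4) g=1 f=8, (1,1) g=3 f=8, (2,2) g=3 f=6, (2,3) g=2 f=6, (2,4) g=1 f=6]; closed=[(1,2), (1,3), (1,4)]

step 1: expand (1,2) (f=6, h=4) → closed; open now [(0,2) g=3 f=8, (0,3) g=2 f=8, (0,4) g=1 f=8, (1,1) g=3 f=8, (2,2) g=3 f=6, (2,3) g=2 f=6, (2,4) g=1 f=6]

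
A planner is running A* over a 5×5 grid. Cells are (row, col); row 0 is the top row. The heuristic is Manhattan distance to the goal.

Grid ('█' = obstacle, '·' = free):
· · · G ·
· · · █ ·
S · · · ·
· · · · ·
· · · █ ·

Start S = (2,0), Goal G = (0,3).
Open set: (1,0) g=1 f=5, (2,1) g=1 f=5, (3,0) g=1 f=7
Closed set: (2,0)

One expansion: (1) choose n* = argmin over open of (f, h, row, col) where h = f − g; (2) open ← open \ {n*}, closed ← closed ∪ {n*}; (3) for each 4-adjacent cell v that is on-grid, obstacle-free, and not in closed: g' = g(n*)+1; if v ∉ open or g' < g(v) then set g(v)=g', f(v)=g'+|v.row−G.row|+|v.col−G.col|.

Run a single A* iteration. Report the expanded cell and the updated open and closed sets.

step 1: expand (1,0) (f=5, h=4) → closed; open now [(0,0) g=2 f=5, (1,1) g=2 f=5, (2,1) g=1 f=5, (3,0) g=1 f=7]

expanded=(1,0); open=[(0,0) g=2 f=5, (1,1) g=2 f=5, (2,1) g=1 f=5, (3,0) g=1 f=7]; closed=[(1,0), (2,0)]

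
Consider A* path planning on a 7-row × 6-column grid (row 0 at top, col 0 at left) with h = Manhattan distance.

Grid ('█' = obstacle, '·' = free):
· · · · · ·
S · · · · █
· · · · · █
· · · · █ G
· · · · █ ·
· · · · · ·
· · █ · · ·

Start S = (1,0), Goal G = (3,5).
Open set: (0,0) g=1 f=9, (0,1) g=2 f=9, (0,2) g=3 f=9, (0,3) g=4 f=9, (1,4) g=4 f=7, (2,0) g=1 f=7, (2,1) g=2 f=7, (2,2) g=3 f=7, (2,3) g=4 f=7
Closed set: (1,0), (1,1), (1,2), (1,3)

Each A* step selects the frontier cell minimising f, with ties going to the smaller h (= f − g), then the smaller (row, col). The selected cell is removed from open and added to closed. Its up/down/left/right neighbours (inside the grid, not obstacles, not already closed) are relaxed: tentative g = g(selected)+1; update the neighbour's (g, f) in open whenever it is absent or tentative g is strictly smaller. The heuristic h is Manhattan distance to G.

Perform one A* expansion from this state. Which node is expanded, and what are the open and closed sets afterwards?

expanded=(1,4); open=[(0,0) g=1 f=9, (0,1) g=2 f=9, (0,2) g=3 f=9, (0,3) g=4 f=9, (0,4) g=5 f=9, (2,0) g=1 f=7, (2,1) g=2 f=7, (2,2) g=3 f=7, (2,3) g=4 f=7, (2,4) g=5 f=7]; closed=[(1,0), (1,1), (1,2), (1,3), (1,4)]

step 1: expand (1,4) (f=7, h=3) → closed; open now [(0,0) g=1 f=9, (0,1) g=2 f=9, (0,2) g=3 f=9, (0,3) g=4 f=9, (0,4) g=5 f=9, (2,0) g=1 f=7, (2,1) g=2 f=7, (2,2) g=3 f=7, (2,3) g=4 f=7, (2,4) g=5 f=7]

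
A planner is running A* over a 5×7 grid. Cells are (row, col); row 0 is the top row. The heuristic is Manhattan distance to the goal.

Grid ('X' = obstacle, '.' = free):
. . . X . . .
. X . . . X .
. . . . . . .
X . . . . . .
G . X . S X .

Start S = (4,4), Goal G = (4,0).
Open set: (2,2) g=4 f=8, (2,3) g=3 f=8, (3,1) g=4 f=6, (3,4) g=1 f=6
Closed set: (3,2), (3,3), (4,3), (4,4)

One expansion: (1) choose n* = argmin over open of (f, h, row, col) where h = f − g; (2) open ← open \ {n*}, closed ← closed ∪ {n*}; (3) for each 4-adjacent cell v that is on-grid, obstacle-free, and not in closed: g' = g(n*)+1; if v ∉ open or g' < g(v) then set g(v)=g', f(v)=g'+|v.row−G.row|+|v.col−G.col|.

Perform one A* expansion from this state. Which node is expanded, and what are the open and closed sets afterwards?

expanded=(3,1); open=[(2,1) g=5 f=8, (2,2) g=4 f=8, (2,3) g=3 f=8, (3,4) g=1 f=6, (4,1) g=5 f=6]; closed=[(3,1), (3,2), (3,3), (4,3), (4,4)]

step 1: expand (3,1) (f=6, h=2) → closed; open now [(2,1) g=5 f=8, (2,2) g=4 f=8, (2,3) g=3 f=8, (3,4) g=1 f=6, (4,1) g=5 f=6]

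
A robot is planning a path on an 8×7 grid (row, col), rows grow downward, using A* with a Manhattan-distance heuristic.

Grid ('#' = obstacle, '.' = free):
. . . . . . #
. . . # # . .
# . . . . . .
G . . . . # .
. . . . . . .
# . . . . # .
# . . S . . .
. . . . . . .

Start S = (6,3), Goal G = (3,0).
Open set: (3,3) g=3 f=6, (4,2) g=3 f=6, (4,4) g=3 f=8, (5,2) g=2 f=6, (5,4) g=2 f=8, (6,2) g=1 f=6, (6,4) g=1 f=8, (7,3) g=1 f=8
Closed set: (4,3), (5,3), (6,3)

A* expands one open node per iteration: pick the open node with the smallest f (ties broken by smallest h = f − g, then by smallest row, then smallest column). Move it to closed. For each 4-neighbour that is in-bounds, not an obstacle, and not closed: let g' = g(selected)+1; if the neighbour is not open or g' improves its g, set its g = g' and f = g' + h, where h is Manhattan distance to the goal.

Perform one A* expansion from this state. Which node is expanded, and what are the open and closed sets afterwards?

step 1: expand (3,3) (f=6, h=3) → closed; open now [(2,3) g=4 f=8, (3,2) g=4 f=6, (3,4) g=4 f=8, (4,2) g=3 f=6, (4,4) g=3 f=8, (5,2) g=2 f=6, (5,4) g=2 f=8, (6,2) g=1 f=6, (6,4) g=1 f=8, (7,3) g=1 f=8]

expanded=(3,3); open=[(2,3) g=4 f=8, (3,2) g=4 f=6, (3,4) g=4 f=8, (4,2) g=3 f=6, (4,4) g=3 f=8, (5,2) g=2 f=6, (5,4) g=2 f=8, (6,2) g=1 f=6, (6,4) g=1 f=8, (7,3) g=1 f=8]; closed=[(3,3), (4,3), (5,3), (6,3)]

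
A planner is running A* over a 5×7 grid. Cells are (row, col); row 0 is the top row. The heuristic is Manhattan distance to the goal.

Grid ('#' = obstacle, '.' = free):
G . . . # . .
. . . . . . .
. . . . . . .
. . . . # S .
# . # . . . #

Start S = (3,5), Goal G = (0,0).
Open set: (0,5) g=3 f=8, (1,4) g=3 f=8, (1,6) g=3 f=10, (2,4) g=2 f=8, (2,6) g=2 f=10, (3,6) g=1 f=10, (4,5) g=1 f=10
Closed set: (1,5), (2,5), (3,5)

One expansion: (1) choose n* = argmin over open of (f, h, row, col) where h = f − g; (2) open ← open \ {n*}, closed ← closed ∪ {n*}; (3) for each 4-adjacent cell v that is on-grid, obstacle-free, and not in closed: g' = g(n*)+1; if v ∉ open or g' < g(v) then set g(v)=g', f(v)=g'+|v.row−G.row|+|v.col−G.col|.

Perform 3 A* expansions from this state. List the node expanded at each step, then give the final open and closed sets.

order=[(0,5) → (1,4) → (1,3)]; open=[(0,3) g=5 f=8, (0,6) g=4 f=10, (1,2) g=5 f=8, (1,6) g=3 f=10, (2,3) g=5 f=10, (2,4) g=2 f=8, (2,6) g=2 f=10, (3,6) g=1 f=10, (4,5) g=1 f=10]; closed=[(0,5), (1,3), (1,4), (1,5), (2,5), (3,5)]

step 1: expand (0,5) (f=8, h=5) → closed; open now [(0,6) g=4 f=10, (1,4) g=3 f=8, (1,6) g=3 f=10, (2,4) g=2 f=8, (2,6) g=2 f=10, (3,6) g=1 f=10, (4,5) g=1 f=10]
step 2: expand (1,4) (f=8, h=5) → closed; open now [(0,6) g=4 f=10, (1,3) g=4 f=8, (1,6) g=3 f=10, (2,4) g=2 f=8, (2,6) g=2 f=10, (3,6) g=1 f=10, (4,5) g=1 f=10]
step 3: expand (1,3) (f=8, h=4) → closed; open now [(0,3) g=5 f=8, (0,6) g=4 f=10, (1,2) g=5 f=8, (1,6) g=3 f=10, (2,3) g=5 f=10, (2,4) g=2 f=8, (2,6) g=2 f=10, (3,6) g=1 f=10, (4,5) g=1 f=10]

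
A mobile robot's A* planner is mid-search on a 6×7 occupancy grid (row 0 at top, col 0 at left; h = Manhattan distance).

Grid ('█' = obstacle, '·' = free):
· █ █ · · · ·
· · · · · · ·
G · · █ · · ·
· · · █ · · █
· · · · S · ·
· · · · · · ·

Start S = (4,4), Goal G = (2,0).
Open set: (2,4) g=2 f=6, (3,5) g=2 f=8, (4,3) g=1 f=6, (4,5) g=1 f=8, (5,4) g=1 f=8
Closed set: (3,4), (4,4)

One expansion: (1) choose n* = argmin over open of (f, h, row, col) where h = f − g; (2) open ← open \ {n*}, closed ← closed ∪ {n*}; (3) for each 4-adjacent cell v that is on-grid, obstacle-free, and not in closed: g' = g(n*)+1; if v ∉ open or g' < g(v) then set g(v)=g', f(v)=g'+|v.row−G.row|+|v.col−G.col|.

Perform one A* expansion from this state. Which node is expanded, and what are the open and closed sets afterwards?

expanded=(2,4); open=[(1,4) g=3 f=8, (2,5) g=3 f=8, (3,5) g=2 f=8, (4,3) g=1 f=6, (4,5) g=1 f=8, (5,4) g=1 f=8]; closed=[(2,4), (3,4), (4,4)]

step 1: expand (2,4) (f=6, h=4) → closed; open now [(1,4) g=3 f=8, (2,5) g=3 f=8, (3,5) g=2 f=8, (4,3) g=1 f=6, (4,5) g=1 f=8, (5,4) g=1 f=8]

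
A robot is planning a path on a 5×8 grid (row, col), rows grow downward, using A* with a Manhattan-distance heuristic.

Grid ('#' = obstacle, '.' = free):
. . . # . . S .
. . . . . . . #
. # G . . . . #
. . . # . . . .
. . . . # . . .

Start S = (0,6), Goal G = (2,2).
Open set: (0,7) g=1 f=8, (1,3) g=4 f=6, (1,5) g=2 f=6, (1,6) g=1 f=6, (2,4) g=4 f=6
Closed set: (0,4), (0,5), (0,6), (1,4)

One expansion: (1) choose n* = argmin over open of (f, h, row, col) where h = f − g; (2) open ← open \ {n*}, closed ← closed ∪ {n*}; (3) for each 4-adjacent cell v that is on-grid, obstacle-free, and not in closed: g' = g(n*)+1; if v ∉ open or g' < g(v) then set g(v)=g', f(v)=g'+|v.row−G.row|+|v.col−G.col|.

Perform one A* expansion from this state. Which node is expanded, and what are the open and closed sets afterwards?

step 1: expand (1,3) (f=6, h=2) → closed; open now [(0,7) g=1 f=8, (1,2) g=5 f=6, (1,5) g=2 f=6, (1,6) g=1 f=6, (2,3) g=5 f=6, (2,4) g=4 f=6]

expanded=(1,3); open=[(0,7) g=1 f=8, (1,2) g=5 f=6, (1,5) g=2 f=6, (1,6) g=1 f=6, (2,3) g=5 f=6, (2,4) g=4 f=6]; closed=[(0,4), (0,5), (0,6), (1,3), (1,4)]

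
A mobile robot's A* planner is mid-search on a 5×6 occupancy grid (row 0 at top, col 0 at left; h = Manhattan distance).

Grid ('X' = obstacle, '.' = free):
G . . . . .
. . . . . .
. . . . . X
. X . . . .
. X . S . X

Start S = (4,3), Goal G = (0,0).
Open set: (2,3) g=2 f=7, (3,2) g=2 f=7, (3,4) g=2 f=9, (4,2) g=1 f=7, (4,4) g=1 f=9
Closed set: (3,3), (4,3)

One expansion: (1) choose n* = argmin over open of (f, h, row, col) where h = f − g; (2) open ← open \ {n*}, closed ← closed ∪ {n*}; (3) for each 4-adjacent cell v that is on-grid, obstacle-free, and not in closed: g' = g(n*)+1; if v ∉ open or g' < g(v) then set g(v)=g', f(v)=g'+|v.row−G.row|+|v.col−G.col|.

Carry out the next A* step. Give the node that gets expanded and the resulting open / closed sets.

step 1: expand (2,3) (f=7, h=5) → closed; open now [(1,3) g=3 f=7, (2,2) g=3 f=7, (2,4) g=3 f=9, (3,2) g=2 f=7, (3,4) g=2 f=9, (4,2) g=1 f=7, (4,4) g=1 f=9]

expanded=(2,3); open=[(1,3) g=3 f=7, (2,2) g=3 f=7, (2,4) g=3 f=9, (3,2) g=2 f=7, (3,4) g=2 f=9, (4,2) g=1 f=7, (4,4) g=1 f=9]; closed=[(2,3), (3,3), (4,3)]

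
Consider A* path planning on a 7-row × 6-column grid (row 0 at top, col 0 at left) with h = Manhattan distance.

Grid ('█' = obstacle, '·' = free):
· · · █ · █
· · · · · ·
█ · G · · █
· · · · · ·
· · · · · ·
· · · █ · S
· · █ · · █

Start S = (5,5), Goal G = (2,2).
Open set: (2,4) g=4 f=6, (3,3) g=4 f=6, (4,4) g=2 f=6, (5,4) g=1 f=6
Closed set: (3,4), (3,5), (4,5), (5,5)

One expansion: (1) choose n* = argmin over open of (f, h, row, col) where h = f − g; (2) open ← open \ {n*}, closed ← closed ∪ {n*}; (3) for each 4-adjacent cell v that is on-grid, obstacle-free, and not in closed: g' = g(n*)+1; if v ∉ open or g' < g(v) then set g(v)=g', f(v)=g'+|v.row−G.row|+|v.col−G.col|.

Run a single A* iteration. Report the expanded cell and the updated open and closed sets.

expanded=(2,4); open=[(1,4) g=5 f=8, (2,3) g=5 f=6, (3,3) g=4 f=6, (4,4) g=2 f=6, (5,4) g=1 f=6]; closed=[(2,4), (3,4), (3,5), (4,5), (5,5)]

step 1: expand (2,4) (f=6, h=2) → closed; open now [(1,4) g=5 f=8, (2,3) g=5 f=6, (3,3) g=4 f=6, (4,4) g=2 f=6, (5,4) g=1 f=6]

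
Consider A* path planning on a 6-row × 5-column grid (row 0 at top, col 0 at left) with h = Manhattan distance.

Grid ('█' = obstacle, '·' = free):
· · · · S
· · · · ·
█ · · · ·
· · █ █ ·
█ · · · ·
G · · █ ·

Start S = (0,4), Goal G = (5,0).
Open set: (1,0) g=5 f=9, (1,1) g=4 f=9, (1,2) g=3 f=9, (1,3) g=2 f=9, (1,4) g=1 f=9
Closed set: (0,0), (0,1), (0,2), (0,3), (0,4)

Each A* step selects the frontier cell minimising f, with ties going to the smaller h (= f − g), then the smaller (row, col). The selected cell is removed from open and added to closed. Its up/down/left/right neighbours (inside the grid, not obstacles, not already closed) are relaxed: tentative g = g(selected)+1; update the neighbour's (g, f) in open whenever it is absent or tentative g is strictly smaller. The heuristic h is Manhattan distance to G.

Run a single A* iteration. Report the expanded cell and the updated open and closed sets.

expanded=(1,0); open=[(1,1) g=4 f=9, (1,2) g=3 f=9, (1,3) g=2 f=9, (1,4) g=1 f=9]; closed=[(0,0), (0,1), (0,2), (0,3), (0,4), (1,0)]

step 1: expand (1,0) (f=9, h=4) → closed; open now [(1,1) g=4 f=9, (1,2) g=3 f=9, (1,3) g=2 f=9, (1,4) g=1 f=9]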